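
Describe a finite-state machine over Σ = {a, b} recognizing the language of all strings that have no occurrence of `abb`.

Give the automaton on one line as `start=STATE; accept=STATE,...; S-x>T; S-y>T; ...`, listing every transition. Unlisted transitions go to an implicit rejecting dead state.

Track partial matches of the forbidden pattern `abb`. State s3 is a dead state reached once `abb` has occurred; every other state accepts. s0 means no part of `abb` is currently matched.
A 4-state machine:
        a   b  
>* s0   s1  s0 
 * s1   s1  s2 
 * s2   s1  s3 
   s3   s3  s3 
(> = start, * = accepting)

start=s0; accept=s0,s1,s2; s0-a>s1; s0-b>s0; s1-a>s1; s1-b>s2; s2-a>s1; s2-b>s3; s3-a>s3; s3-b>s3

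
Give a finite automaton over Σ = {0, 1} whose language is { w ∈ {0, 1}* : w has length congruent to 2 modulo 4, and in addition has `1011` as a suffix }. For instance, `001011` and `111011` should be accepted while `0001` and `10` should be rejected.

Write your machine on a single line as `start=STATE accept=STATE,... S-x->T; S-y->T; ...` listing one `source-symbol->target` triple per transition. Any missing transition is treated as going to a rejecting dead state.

start=s0; accept=s7; s0-0->s1; s0-1->s1; s1-0->s2; s1-1->s2; s2-0->s3; s2-1->s4; s3-0->s0; s3-1->s0; s4-0->s5; s4-1->s0; s5-0->s1; s5-1->s6; s6-0->s2; s6-1->s7; s7-0->s3; s7-1->s4

Build one automaton per condition and run them in lockstep. One (4 states) tracks the input length modulo 4; the other (5 states) tracks how much of the suffix `1011` has currently been matched. Each combined state is a pair, one component from each; accept when both components accept. After merging equivalent states the machine shrinks.
        0   1  
>  s0   s1  s1 
   s1   s2  s2 
   s2   s3  s4 
   s3   s0  s0 
   s4   s5  s0 
   s5   s1  s6 
   s6   s2  s7 
 * s7   s3  s4 
(> = start, * = accepting)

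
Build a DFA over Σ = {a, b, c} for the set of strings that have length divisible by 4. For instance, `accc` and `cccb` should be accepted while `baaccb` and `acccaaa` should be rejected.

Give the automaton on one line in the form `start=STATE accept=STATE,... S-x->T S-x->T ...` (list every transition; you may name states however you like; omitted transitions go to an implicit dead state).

start=S0 accept=S0 S0-a->S1 S0-b->S1 S0-c->S1 S1-a->S2 S1-b->S2 S1-c->S2 S2-a->S3 S2-b->S3 S2-c->S3 S3-a->S0 S3-b->S0 S3-c->S0

Count input length modulo 4: every symbol advances one step around the cycle S0 → S1 → S2 → S3 → S0. Accept at S0.
With 4 states:
        a   b   c  
>* S0   S1  S1  S1 
   S1   S2  S2  S2 
   S2   S3  S3  S3 
   S3   S0  S0  S0 
(> = start, * = accepting)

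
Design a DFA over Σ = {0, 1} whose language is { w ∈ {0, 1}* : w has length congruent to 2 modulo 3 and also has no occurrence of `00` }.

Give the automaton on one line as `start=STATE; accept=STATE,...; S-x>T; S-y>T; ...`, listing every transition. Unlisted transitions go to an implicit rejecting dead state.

start=S0; accept=S4,S5; S0-0>S1; S0-1>S2; S1-0>S3; S1-1>S4; S2-0>S5; S2-1>S4; S3-0>S3; S3-1>S3; S4-0>S6; S4-1>S0; S5-0>S3; S5-1>S0; S6-0>S3; S6-1>S2

Run two small machines in parallel and take their product. One (3 states) tracks the input length modulo 3; the other (3 states) tracks partial matches of the forbidden pattern `00`. Each combined state is a pair, one component from each; accept when both components accept. Equivalent product states are then merged.
7 states suffice.
        0   1  
>  S0   S1  S2 
   S1   S3  S4 
   S2   S5  S4 
   S3   S3  S3 
 * S4   S6  S0 
 * S5   S3  S0 
   S6   S3  S2 
(> = start, * = accepting)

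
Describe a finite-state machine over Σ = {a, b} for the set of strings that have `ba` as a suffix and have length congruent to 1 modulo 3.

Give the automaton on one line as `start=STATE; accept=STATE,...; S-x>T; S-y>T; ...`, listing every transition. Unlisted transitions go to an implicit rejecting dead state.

start=q0; accept=q4; q0-a>q1; q0-b>q1; q1-a>q2; q1-b>q2; q2-a>q0; q2-b>q3; q3-a>q4; q3-b>q1; q4-a>q2; q4-b>q2

Build one automaton per condition and run them in lockstep. One (3 states) tracks how much of the suffix `ba` has currently been matched; the other (3 states) tracks the input length modulo 3. Each combined state is a pair, one component from each; accept when both components accept. Equivalent product states are then merged.
With 5 states:
        a   b  
>  q0   q1  q1 
   q1   q2  q2 
   q2   q0  q3 
   q3   q4  q1 
 * q4   q2  q2 
(> = start, * = accepting)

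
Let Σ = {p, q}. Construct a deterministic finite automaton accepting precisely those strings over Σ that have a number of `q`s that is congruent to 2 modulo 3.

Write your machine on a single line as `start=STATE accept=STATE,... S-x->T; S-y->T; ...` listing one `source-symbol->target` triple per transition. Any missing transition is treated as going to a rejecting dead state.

start=S0; accept=S2; S0-p->S0; S0-q->S1; S1-p->S1; S1-q->S2; S2-p->S2; S2-q->S0

The only thing that matters is how many `q`s have appeared, reduced mod 3. Use one state per residue: S0 for 0, …, S2 for 2. Reading `q` moves to the next residue; anything else stays put. S2 is accepting.
3 states suffice.
        p   q  
>  S0   S0  S1 
   S1   S1  S2 
 * S2   S2  S0 
(> = start, * = accepting)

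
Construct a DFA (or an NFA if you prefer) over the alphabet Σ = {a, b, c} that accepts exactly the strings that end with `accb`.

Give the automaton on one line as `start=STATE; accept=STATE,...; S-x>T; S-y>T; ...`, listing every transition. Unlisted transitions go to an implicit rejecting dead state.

start=S0; accept=S4; S0-a>S1; S0-b>S0; S0-c>S0; S1-a>S1; S1-b>S0; S1-c>S2; S2-a>S1; S2-b>S0; S2-c>S3; S3-a>S1; S3-b>S4; S3-c>S0; S4-a>S1; S4-b>S0; S4-c>S0

Let each state record the length of the longest suffix of the input read so far that is also a prefix of `accb`. S1 means the last symbol is `a`; S2 means the last 2 symbols are `ac`; S3 means the last 3 symbols are `acc`; S4 means the last 4 symbols are `accb`. Accept only at S4, where the string currently ends in `accb`.
5 states suffice.
        a   b   c  
>  S0   S1  S0  S0 
   S1   S1  S0  S2 
   S2   S1  S0  S3 
   S3   S1  S4  S0 
 * S4   S1  S0  S0 
(> = start, * = accepting)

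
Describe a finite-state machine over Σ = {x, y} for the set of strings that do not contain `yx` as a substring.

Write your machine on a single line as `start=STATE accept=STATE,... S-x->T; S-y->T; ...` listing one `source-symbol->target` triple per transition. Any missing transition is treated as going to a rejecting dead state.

start=s0; accept=s0,s1; s0-x->s0; s0-y->s1; s1-x->s2; s1-y->s1; s2-x->s2; s2-y->s2

This is the complement of 'contains `yx`'. Use the same substring-matching states — s0 through s2 holding how much of `yx` has just been matched — but flip the accepting set: everything except the trap s2 accepts.
With 3 states:
        x   y  
>* s0   s0  s1 
 * s1   s2  s1 
   s2   s2  s2 
(> = start, * = accepting)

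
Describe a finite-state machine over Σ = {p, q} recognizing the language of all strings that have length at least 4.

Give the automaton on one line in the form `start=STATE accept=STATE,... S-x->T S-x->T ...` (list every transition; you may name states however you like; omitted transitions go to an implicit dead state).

start=S0 accept=S4,S5 S0-p->S1 S0-q->S1 S1-p->S2 S1-q->S2 S2-p->S3 S2-q->S3 S3-p->S4 S3-q->S4 S4-p->S5 S4-q->S5 S5-p->S5 S5-q->S5

Count input length up to 5: every symbol moves from S0 toward S5, which means 'more than 4' and absorbs. Accept from {S4, S5}.
        p   q  
>  S0   S1  S1 
   S1   S2  S2 
   S2   S3  S3 
   S3   S4  S4 
 * S4   S5  S5 
 * S5   S5  S5 
(> = start, * = accepting)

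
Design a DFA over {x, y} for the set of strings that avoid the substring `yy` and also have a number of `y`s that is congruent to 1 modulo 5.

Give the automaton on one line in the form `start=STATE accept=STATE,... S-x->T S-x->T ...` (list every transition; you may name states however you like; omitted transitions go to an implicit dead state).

Build one automaton per condition and run them in lockstep. One (3 states) tracks partial matches of the forbidden pattern `yy`; the other (5 states) tracks the count of `y`s modulo 5. Each combined state is a pair, one component from each; accept when both components accept. Minimizing collapses redundant product states.
An 11-state machine:
          x    y  
>  s0     s0   s1 
 * s1     s2   s3 
 * s2     s2   s4 
   s3     s3   s3 
   s4     s5   s3 
   s5     s5   s6 
   s6     s7   s3 
   s7     s7   s8 
   s8     s9   s3 
   s9     s9  s10 
   s10    s0   s3 
(> = start, * = accepting)

start=s0 accept=s1,s2 s0-x->s0 s0-y->s1 s1-x->s2 s1-y->s3 s2-x->s2 s2-y->s4 s3-x->s3 s3-y->s3 s4-x->s5 s4-y->s3 s5-x->s5 s5-y->s6 s6-x->s7 s6-y->s3 s7-x->s7 s7-y->s8 s8-x->s9 s8-y->s3 s9-x->s9 s9-y->s10 s10-x->s0 s10-y->s3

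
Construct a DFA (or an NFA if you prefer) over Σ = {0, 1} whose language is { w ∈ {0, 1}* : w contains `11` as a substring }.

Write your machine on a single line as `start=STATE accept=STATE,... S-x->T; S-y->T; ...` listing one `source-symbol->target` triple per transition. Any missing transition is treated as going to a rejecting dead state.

Track how much of `11` has been matched so far: state S0 is no progress, S2 is the absorbing accept state reached once `11` has occurred. Intermediate states record partial matches; on a mismatch, fall back to the longest reusable overlap.
With 3 states:
        0   1  
>  S0   S0  S1 
   S1   S0  S2 
 * S2   S2  S2 
(> = start, * = accepting)

start=S0; accept=S2; S0-0->S0; S0-1->S1; S1-0->S0; S1-1->S2; S2-0->S2; S2-1->S2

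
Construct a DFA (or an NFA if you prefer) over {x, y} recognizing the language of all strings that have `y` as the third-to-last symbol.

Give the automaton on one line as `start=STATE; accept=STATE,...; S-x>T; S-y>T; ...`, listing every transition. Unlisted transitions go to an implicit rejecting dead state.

Because acceptance depends on a position counted from the end, the machine has to buffer the most recent 3 symbols. Make each state the string of the last up-to-3 symbols read; on input `x` shift the window left and append `x`. Accept when the buffered window has length 3 and begins with `y`.
15 states suffice.
          x    y  
>  s0     s1   s2 
   s1     s3   s4 
   s2     s5   s6 
   s3     s7   s8 
   s4     s9  s10 
   s5    s11  s12 
   s6    s13  s14 
   s7     s7   s8 
   s8     s9  s10 
   s9    s11  s12 
   s10   s13  s14 
 * s11    s7   s8 
 * s12    s9  s10 
 * s13   s11  s12 
 * s14   s13  s14 
(> = start, * = accepting)

start=s0; accept=s11,s12,s13,s14; s0-x>s1; s0-y>s2; s1-x>s3; s1-y>s4; s2-x>s5; s2-y>s6; s3-x>s7; s3-y>s8; s4-x>s9; s4-y>s10; s5-x>s11; s5-y>s12; s6-x>s13; s6-y>s14; s7-x>s7; s7-y>s8; s8-x>s9; s8-y>s10; s9-x>s11; s9-y>s12; s10-x>s13; s10-y>s14; s11-x>s7; s11-y>s8; s12-x>s9; s12-y>s10; s13-x>s11; s13-y>s12; s14-x>s13; s14-y>s14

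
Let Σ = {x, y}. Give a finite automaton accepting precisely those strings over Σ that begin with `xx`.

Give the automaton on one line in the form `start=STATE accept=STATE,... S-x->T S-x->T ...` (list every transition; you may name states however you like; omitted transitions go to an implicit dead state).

start=q0 accept=q2 q0-x->q1 q0-y->q3 q1-x->q2 q1-y->q3 q2-x->q2 q2-y->q2 q3-x->q3 q3-y->q3

Check the first 2 symbols one by one: q0 through q1 record how many have matched `xx` so far; any wrong symbol goes to the dead state q3. After all 2 match we enter the accepting sink q2.
        x   y  
>  q0   q1  q3 
   q1   q2  q3 
 * q2   q2  q2 
   q3   q3  q3 
(> = start, * = accepting)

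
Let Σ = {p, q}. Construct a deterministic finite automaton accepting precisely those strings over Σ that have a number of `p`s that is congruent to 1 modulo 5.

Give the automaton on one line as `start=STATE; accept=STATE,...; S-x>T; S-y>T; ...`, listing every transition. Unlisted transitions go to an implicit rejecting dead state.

Keep the running count of `p`s modulo 5: each `p` advances along the cycle S0 → S1 → S2 → S3 → S4 → S0 while other symbols loop. Accept at S1.
With 5 states:
        p   q  
>  S0   S1  S0 
 * S1   S2  S1 
   S2   S3  S2 
   S3   S4  S3 
   S4   S0  S4 
(> = start, * = accepting)

start=S0; accept=S1; S0-p>S1; S0-q>S0; S1-p>S2; S1-q>S1; S2-p>S3; S2-q>S2; S3-p>S4; S3-q>S3; S4-p>S0; S4-q>S4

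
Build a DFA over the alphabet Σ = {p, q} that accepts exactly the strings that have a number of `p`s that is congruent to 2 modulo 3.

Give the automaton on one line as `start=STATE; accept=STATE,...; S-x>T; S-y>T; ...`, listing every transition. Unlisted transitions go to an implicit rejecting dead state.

The only thing that matters is how many `p`s have appeared, reduced mod 3. Use one state per residue: A for 0, …, C for 2. Reading `p` moves to the next residue; anything else stays put. C is accepting.
       p  q 
>  A   B  A 
   B   C  B 
 * C   A  C 
(> = start, * = accepting)

start=A; accept=C; A-p>B; A-q>A; B-p>C; B-q>B; C-p>A; C-q>C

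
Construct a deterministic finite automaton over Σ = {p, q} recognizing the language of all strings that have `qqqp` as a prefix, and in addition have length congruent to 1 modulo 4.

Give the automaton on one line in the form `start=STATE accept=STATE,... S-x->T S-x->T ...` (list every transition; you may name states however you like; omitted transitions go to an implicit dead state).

start=S0 accept=S6 S0-p->S1 S0-q->S2 S1-p->S1 S1-q->S1 S2-p->S1 S2-q->S3 S3-p->S1 S3-q->S4 S4-p->S5 S4-q->S1 S5-p->S6 S5-q->S6 S6-p->S7 S6-q->S7 S7-p->S8 S7-q->S8 S8-p->S5 S8-q->S5

Run two small machines in parallel and take their product. The first has 6 states tracking whether the input so far still matches the prefix `qqqp`; the second has 4 states tracking the input length modulo 4. A product state is a pair (one from each), accepting exactly when both do. After merging equivalent states the machine shrinks.
A 9-state machine:
        p   q  
>  S0   S1  S2 
   S1   S1  S1 
   S2   S1  S3 
   S3   S1  S4 
   S4   S5  S1 
   S5   S6  S6 
 * S6   S7  S7 
   S7   S8  S8 
   S8   S5  S5 
(> = start, * = accepting)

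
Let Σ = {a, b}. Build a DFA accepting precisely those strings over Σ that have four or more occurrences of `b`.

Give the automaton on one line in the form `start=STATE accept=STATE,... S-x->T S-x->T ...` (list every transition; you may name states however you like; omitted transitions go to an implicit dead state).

Only the number of `b`s matters, and only up to 5. Make a chain q0 → q1 → q2 → q3 → q4 → q5 advanced by each `b` (with q5 absorbing); every other symbol self-loops. The accepting set is {q4, q5}.
        a   b  
>  q0   q0  q1 
   q1   q1  q2 
   q2   q2  q3 
   q3   q3  q4 
 * q4   q4  q5 
 * q5   q5  q5 
(> = start, * = accepting)

start=q0 accept=q4,q5 q0-a->q0 q0-b->q1 q1-a->q1 q1-b->q2 q2-a->q2 q2-b->q3 q3-a->q3 q3-b->q4 q4-a->q4 q4-b->q5 q5-a->q5 q5-b->q5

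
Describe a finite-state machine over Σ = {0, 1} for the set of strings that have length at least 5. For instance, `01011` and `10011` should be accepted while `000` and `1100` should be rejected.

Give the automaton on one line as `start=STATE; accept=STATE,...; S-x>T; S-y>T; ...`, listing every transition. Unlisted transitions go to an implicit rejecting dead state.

start=S0; accept=S5,S6; S0-0>S1; S0-1>S1; S1-0>S2; S1-1>S2; S2-0>S3; S2-1>S3; S3-0>S4; S3-1>S4; S4-0>S5; S4-1>S5; S5-0>S6; S5-1>S6; S6-0>S6; S6-1>S6

We only need to distinguish lengths 0, 1, …, 5, and '>5'. Chain S0 → S1 → S2 → S3 → S4 → S5 → S6 on every symbol, with S6 looping. Accepting states: {S5, S6}.
A 7-state machine:
        0   1  
>  S0   S1  S1 
   S1   S2  S2 
   S2   S3  S3 
   S3   S4  S4 
   S4   S5  S5 
 * S5   S6  S6 
 * S6   S6  S6 
(> = start, * = accepting)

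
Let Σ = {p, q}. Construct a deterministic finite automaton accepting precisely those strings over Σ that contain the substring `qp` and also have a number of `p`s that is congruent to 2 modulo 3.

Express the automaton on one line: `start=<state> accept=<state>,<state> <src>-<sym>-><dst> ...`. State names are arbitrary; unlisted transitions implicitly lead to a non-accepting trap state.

start=S0 accept=S6 S0-p->S1 S0-q->S2 S1-p->S3 S1-q->S4 S2-p->S4 S2-q->S2 S3-p->S0 S3-q->S5 S4-p->S6 S4-q->S4 S5-p->S2 S5-q->S5 S6-p->S2 S6-q->S6

Run two small machines in parallel and take their product. One (3 states) tracks whether and how much of `qp` has been seen; the other (3 states) tracks the count of `p`s modulo 3. Each combined state is a pair, one component from each; accept when both components accept. After merging equivalent states the machine shrinks.
7 states suffice.
        p   q  
>  S0   S1  S2 
   S1   S3  S4 
   S2   S4  S2 
   S3   S0  S5 
   S4   S6  S4 
   S5   S2  S5 
 * S6   S2  S6 
(> = start, * = accepting)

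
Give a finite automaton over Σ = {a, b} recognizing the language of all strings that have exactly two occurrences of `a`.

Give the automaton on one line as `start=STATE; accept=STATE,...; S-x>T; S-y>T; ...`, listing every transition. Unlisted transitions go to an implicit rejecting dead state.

Count `a`s, saturating at 3: states s0 through s2 mean 0 through 2 `a`s seen; s3 means more than 2. Each `a` increments (capped at s3); other symbols loop. Accept from {s2}.
        a   b  
>  s0   s1  s0 
   s1   s2  s1 
 * s2   s3  s2 
   s3   s3  s3 
(> = start, * = accepting)

start=s0; accept=s2; s0-a>s1; s0-b>s0; s1-a>s2; s1-b>s1; s2-a>s3; s2-b>s2; s3-a>s3; s3-b>s3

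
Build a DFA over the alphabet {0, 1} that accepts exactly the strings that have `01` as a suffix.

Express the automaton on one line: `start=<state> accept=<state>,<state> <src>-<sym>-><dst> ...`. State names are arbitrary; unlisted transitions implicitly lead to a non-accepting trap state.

Remember how much of `01` the current input suffix matches. State s0 means no match yet; s1 means the last symbol is `0`; s2 means the last 2 symbols are `01`. Only s2 accepts. On a mismatch, fall back to the longest proper suffix that is still a prefix of `01`.
With 3 states:
        0   1  
>  s0   s1  s0 
   s1   s1  s2 
 * s2   s1  s0 
(> = start, * = accepting)

start=s0 accept=s2 s0-0->s1 s0-1->s0 s1-0->s1 s1-1->s2 s2-0->s1 s2-1->s0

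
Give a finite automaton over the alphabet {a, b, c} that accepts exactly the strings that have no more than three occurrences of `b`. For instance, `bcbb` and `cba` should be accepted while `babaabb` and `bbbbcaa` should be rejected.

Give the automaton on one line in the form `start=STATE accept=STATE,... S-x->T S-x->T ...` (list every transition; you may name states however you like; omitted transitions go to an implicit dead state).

Count `b`s, saturating at 4: states q0 through q3 mean 0 through 3 `b`s seen; q4 means more than 3. Each `b` increments (capped at q4); other symbols loop. Accept from {q0, q1, q2, q3}.
With 5 states:
        a   b   c  
>* q0   q0  q1  q0 
 * q1   q1  q2  q1 
 * q2   q2  q3  q2 
 * q3   q3  q4  q3 
   q4   q4  q4  q4 
(> = start, * = accepting)

start=q0 accept=q0,q1,q2,q3 q0-a->q0 q0-b->q1 q0-c->q0 q1-a->q1 q1-b->q2 q1-c->q1 q2-a->q2 q2-b->q3 q2-c->q2 q3-a->q3 q3-b->q4 q3-c->q3 q4-a->q4 q4-b->q4 q4-c->q4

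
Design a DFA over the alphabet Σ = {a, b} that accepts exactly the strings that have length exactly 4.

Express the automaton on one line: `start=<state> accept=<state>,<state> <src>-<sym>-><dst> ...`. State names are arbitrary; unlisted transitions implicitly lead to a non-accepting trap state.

start=q0 accept=q4 q0-a->q1 q0-b->q1 q1-a->q2 q1-b->q2 q2-a->q3 q2-b->q3 q3-a->q4 q3-b->q4 q4-a->q5 q4-b->q5 q5-a->q5 q5-b->q5

Count input length up to 5: every symbol moves from q0 toward q5, which means 'more than 4' and absorbs. Accept from {q4}.
A 6-state machine:
        a   b  
>  q0   q1  q1 
   q1   q2  q2 
   q2   q3  q3 
   q3   q4  q4 
 * q4   q5  q5 
   q5   q5  q5 
(> = start, * = accepting)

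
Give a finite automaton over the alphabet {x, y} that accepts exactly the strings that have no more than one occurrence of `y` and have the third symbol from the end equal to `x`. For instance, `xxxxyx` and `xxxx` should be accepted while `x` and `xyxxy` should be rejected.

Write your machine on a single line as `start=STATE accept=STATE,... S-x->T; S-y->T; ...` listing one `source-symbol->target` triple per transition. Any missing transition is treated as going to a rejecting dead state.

Run two small machines in parallel and take their product. One (3 states) tracks the count of `y`s, saturating at 2; the other (15 states) tracks the last 3 symbols read. Each combined state is a pair, one component from each; accept when both components accept.
With 20 states:
          x    y  
>  q0     q1   q2 
   q1     q3   q4 
   q2     q5   q6 
   q3     q7   q8 
   q4     q9  q10 
   q5    q11  q12 
   q6    q13  q14 
 * q7     q7   q8 
 * q8     q9  q10 
 * q9    q11  q12 
   q10   q13  q14 
   q11   q15  q16 
   q12   q17  q10 
   q13   q18  q12 
   q14   q13  q14 
 * q15   q15  q16 
   q16   q17  q10 
   q17   q18  q12 
   q18   q19  q16 
   q19   q19  q16 
(> = start, * = accepting)

start=q0; accept=q7,q8,q9,q15; q0-x->q1; q0-y->q2; q1-x->q3; q1-y->q4; q2-x->q5; q2-y->q6; q3-x->q7; q3-y->q8; q4-x->q9; q4-y->q10; q5-x->q11; q5-y->q12; q6-x->q13; q6-y->q14; q7-x->q7; q7-y->q8; q8-x->q9; q8-y->q10; q9-x->q11; q9-y->q12; q10-x->q13; q10-y->q14; q11-x->q15; q11-y->q16; q12-x->q17; q12-y->q10; q13-x->q18; q13-y->q12; q14-x->q13; q14-y->q14; q15-x->q15; q15-y->q16; q16-x->q17; q16-y->q10; q17-x->q18; q17-y->q12; q18-x->q19; q18-y->q16; q19-x->q19; q19-y->q16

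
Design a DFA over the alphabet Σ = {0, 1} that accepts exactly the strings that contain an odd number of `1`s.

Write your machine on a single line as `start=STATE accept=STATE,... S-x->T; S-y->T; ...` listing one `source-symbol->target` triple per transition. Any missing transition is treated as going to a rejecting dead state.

The only thing that matters is how many `1`s have appeared, reduced mod 2. Use one state per residue: S0 for 0, …, S1 for 1. Reading `1` moves to the next residue; anything else stays put. S1 is accepting.
With 2 states:
        0   1  
>  S0   S0  S1 
 * S1   S1  S0 
(> = start, * = accepting)

start=S0; accept=S1; S0-0->S0; S0-1->S1; S1-0->S1; S1-1->S0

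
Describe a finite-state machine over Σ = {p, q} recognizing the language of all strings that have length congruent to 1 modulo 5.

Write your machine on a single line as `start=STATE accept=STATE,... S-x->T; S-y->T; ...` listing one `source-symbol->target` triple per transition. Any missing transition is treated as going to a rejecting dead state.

Count input length modulo 5: every symbol advances one step around the cycle A → B → C → D → E → A. Accept at B.
       p  q 
>  A   B  B 
 * B   C  C 
   C   D  D 
   D   E  E 
   E   A  A 
(> = start, * = accepting)

start=A; accept=B; A-p->B; A-q->B; B-p->C; B-q->C; C-p->D; C-q->D; D-p->E; D-q->E; E-p->A; E-q->A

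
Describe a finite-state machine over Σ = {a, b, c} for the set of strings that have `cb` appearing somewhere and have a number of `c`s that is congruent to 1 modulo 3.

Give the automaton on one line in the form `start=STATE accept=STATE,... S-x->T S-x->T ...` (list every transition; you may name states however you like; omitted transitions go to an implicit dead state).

start=S0 accept=S3 S0-a->S0 S0-b->S0 S0-c->S1 S1-a->S2 S1-b->S3 S1-c->S4 S2-a->S2 S2-b->S2 S2-c->S4 S3-a->S3 S3-b->S3 S3-c->S5 S4-a->S6 S4-b->S5 S4-c->S7 S5-a->S5 S5-b->S5 S5-c->S8 S6-a->S6 S6-b->S6 S6-c->S7 S7-a->S0 S7-b->S8 S7-c->S1 S8-a->S8 S8-b->S8 S8-c->S3

Run two small machines in parallel and take their product. One (3 states) tracks whether and how much of `cb` has been seen; the other (3 states) tracks the count of `c`s modulo 3. Each combined state is a pair, one component from each; accept when both components accept.
9 states suffice.
        a   b   c  
>  S0   S0  S0  S1 
   S1   S2  S3  S4 
   S2   S2  S2  S4 
 * S3   S3  S3  S5 
   S4   S6  S5  S7 
   S5   S5  S5  S8 
   S6   S6  S6  S7 
   S7   S0  S8  S1 
   S8   S8  S8  S3 
(> = start, * = accepting)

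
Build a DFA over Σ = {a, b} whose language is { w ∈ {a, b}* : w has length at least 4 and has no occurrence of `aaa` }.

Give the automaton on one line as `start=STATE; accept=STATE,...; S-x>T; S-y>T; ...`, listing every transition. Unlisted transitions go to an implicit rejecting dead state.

start=s0; accept=s10,s11,s12; s0-a>s1; s0-b>s2; s1-a>s3; s1-b>s4; s2-a>s5; s2-b>s4; s3-a>s6; s3-b>s7; s4-a>s8; s4-b>s7; s5-a>s9; s5-b>s7; s6-a>s6; s6-b>s6; s7-a>s10; s7-b>s11; s8-a>s12; s8-b>s11; s9-a>s6; s9-b>s11; s10-a>s12; s10-b>s11; s11-a>s10; s11-b>s11; s12-a>s6; s12-b>s11

Run two small machines in parallel and take their product. The first has 6 states tracking the input length, saturating at 5; the second has 4 states tracking partial matches of the forbidden pattern `aaa`. A product state is a pair (one from each), accepting exactly when both do. Equivalent product states are then merged.
With 13 states:
          a    b  
>  s0     s1   s2 
   s1     s3   s4 
   s2     s5   s4 
   s3     s6   s7 
   s4     s8   s7 
   s5     s9   s7 
   s6     s6   s6 
   s7    s10  s11 
   s8    s12  s11 
   s9     s6  s11 
 * s10   s12  s11 
 * s11   s10  s11 
 * s12    s6  s11 
(> = start, * = accepting)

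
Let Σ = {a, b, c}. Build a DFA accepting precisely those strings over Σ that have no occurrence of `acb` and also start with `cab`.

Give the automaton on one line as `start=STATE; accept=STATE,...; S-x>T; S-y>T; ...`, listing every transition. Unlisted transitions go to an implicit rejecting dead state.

start=s0; accept=s4,s5,s6; s0-a>s1; s0-b>s1; s0-c>s2; s1-a>s1; s1-b>s1; s1-c>s1; s2-a>s3; s2-b>s1; s2-c>s1; s3-a>s1; s3-b>s4; s3-c>s1; s4-a>s5; s4-b>s4; s4-c>s4; s5-a>s5; s5-b>s4; s5-c>s6; s6-a>s5; s6-b>s1; s6-c>s4

Build one automaton per condition and run them in lockstep. The first has 4 states tracking partial matches of the forbidden pattern `acb`; the second has 5 states tracking whether the input so far still matches the prefix `cab`. A product state is a pair (one from each), accepting exactly when both do. Minimizing collapses redundant product states.
With 7 states:
        a   b   c  
>  s0   s1  s1  s2 
   s1   s1  s1  s1 
   s2   s3  s1  s1 
   s3   s1  s4  s1 
 * s4   s5  s4  s4 
 * s5   s5  s4  s6 
 * s6   s5  s1  s4 
(> = start, * = accepting)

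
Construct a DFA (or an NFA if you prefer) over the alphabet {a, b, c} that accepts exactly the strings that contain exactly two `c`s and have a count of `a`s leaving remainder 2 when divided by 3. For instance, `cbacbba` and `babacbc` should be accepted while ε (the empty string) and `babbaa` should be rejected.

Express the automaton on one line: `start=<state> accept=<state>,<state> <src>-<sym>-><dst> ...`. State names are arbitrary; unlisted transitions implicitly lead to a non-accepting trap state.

Build one automaton per condition and run them in lockstep. The first has 4 states tracking the count of `c`s, saturating at 3; the second has 3 states tracking the count of `a`s modulo 3. A product state is a pair (one from each), accepting exactly when both do.
12 states suffice.
          a    b    c  
>  S0     S1   S0   S2 
   S1     S3   S1   S4 
   S2     S4   S2   S5 
   S3     S0   S3   S6 
   S4     S6   S4   S7 
   S5     S7   S5   S8 
   S6     S2   S6   S9 
   S7     S9   S7  S10 
   S8    S10   S8   S8 
 * S9     S5   S9  S11 
   S10   S11  S10  S10 
   S11    S8  S11  S11 
(> = start, * = accepting)

start=S0 accept=S9 S0-a->S1 S0-b->S0 S0-c->S2 S1-a->S3 S1-b->S1 S1-c->S4 S2-a->S4 S2-b->S2 S2-c->S5 S3-a->S0 S3-b->S3 S3-c->S6 S4-a->S6 S4-b->S4 S4-c->S7 S5-a->S7 S5-b->S5 S5-c->S8 S6-a->S2 S6-b->S6 S6-c->S9 S7-a->S9 S7-b->S7 S7-c->S10 S8-a->S10 S8-b->S8 S8-c->S8 S9-a->S5 S9-b->S9 S9-c->S11 S10-a->S11 S10-b->S10 S10-c->S10 S11-a->S8 S11-b->S11 S11-c->S11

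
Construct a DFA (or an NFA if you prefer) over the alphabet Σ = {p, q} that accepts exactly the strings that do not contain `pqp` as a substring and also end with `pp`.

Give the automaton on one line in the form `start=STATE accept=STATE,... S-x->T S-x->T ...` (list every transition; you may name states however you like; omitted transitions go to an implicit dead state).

start=s0 accept=s2 s0-p->s1 s0-q->s0 s1-p->s2 s1-q->s3 s2-p->s2 s2-q->s3 s3-p->s4 s3-q->s0 s4-p->s4 s4-q->s4

Build one automaton per condition and run them in lockstep. The first has 4 states tracking partial matches of the forbidden pattern `pqp`; the second has 3 states tracking how much of the suffix `pp` has currently been matched. A product state is a pair (one from each), accepting exactly when both do. Equivalent product states are then merged.
A 5-state machine:
        p   q  
>  s0   s1  s0 
   s1   s2  s3 
 * s2   s2  s3 
   s3   s4  s0 
   s4   s4  s4 
(> = start, * = accepting)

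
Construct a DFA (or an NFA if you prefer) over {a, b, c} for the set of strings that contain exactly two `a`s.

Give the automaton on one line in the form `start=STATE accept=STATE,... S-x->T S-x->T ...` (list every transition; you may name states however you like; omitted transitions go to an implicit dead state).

Only the number of `a`s matters, and only up to 3. Make a chain s0 → s1 → s2 → s3 advanced by each `a` (with s3 absorbing); every other symbol self-loops. The accepting set is {s2}.
With 4 states:
        a   b   c  
>  s0   s1  s0  s0 
   s1   s2  s1  s1 
 * s2   s3  s2  s2 
   s3   s3  s3  s3 
(> = start, * = accepting)

start=s0 accept=s2 s0-a->s1 s0-b->s0 s0-c->s0 s1-a->s2 s1-b->s1 s1-c->s1 s2-a->s3 s2-b->s2 s2-c->s2 s3-a->s3 s3-b->s3 s3-c->s3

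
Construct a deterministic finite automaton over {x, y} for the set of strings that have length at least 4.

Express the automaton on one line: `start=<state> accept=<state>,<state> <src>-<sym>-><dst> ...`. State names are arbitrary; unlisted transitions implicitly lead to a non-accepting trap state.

We only need to distinguish lengths 0, 1, …, 4, and '>4'. Chain S0 → S1 → S2 → S3 → S4 → S5 on every symbol, with S5 looping. Accepting states: {S4, S5}.
A 6-state machine:
        x   y  
>  S0   S1  S1 
   S1   S2  S2 
   S2   S3  S3 
   S3   S4  S4 
 * S4   S5  S5 
 * S5   S5  S5 
(> = start, * = accepting)

start=S0 accept=S4,S5 S0-x->S1 S0-y->S1 S1-x->S2 S1-y->S2 S2-x->S3 S2-y->S3 S3-x->S4 S3-y->S4 S4-x->S5 S4-y->S5 S5-x->S5 S5-y->S5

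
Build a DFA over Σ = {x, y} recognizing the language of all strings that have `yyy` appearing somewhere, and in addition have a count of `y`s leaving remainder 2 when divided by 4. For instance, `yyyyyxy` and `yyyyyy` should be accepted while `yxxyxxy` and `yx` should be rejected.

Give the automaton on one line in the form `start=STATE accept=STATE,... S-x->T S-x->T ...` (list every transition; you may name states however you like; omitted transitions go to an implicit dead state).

Build one automaton per condition and run them in lockstep. The first has 4 states tracking whether and how much of `yyy` has been seen; the second has 4 states tracking the count of `y`s modulo 4. A product state is a pair (one from each), accepting exactly when both do.
16 states suffice.
          x    y  
>  s0     s0   s1 
   s1     s2   s3 
   s2     s2   s4 
   s3     s5   s6 
   s4     s5   s7 
   s5     s5   s8 
   s6     s6   s9 
   s7    s10   s9 
   s8    s10  s11 
   s9     s9  s12 
   s10   s10  s13 
   s11    s0  s12 
   s12   s12  s14 
   s13    s0  s15 
 * s14   s14   s6 
   s15    s2  s14 
(> = start, * = accepting)

start=s0 accept=s14 s0-x->s0 s0-y->s1 s1-x->s2 s1-y->s3 s2-x->s2 s2-y->s4 s3-x->s5 s3-y->s6 s4-x->s5 s4-y->s7 s5-x->s5 s5-y->s8 s6-x->s6 s6-y->s9 s7-x->s10 s7-y->s9 s8-x->s10 s8-y->s11 s9-x->s9 s9-y->s12 s10-x->s10 s10-y->s13 s11-x->s0 s11-y->s12 s12-x->s12 s12-y->s14 s13-x->s0 s13-y->s15 s14-x->s14 s14-y->s6 s15-x->s2 s15-y->s14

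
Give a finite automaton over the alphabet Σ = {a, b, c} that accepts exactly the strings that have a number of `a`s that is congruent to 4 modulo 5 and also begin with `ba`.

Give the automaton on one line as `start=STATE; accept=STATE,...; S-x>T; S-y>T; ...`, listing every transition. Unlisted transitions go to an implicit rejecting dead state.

start=S0; accept=S10; S0-a>S1; S0-b>S2; S0-c>S3; S1-a>S4; S1-b>S1; S1-c>S1; S2-a>S5; S2-b>S3; S2-c>S3; S3-a>S1; S3-b>S3; S3-c>S3; S4-a>S6; S4-b>S4; S4-c>S4; S5-a>S7; S5-b>S5; S5-c>S5; S6-a>S8; S6-b>S6; S6-c>S6; S7-a>S9; S7-b>S7; S7-c>S7; S8-a>S3; S8-b>S8; S8-c>S8; S9-a>S10; S9-b>S9; S9-c>S9; S10-a>S11; S10-b>S10; S10-c>S10; S11-a>S5; S11-b>S11; S11-c>S11

Handle the two conditions separately and then intersect. The first has 5 states tracking the count of `a`s modulo 5; the second has 4 states tracking whether the input so far still matches the prefix `ba`. A product state is a pair (one from each), accepting exactly when both do.
A 12-state machine:
          a    b    c  
>  S0     S1   S2   S3 
   S1     S4   S1   S1 
   S2     S5   S3   S3 
   S3     S1   S3   S3 
   S4     S6   S4   S4 
   S5     S7   S5   S5 
   S6     S8   S6   S6 
   S7     S9   S7   S7 
   S8     S3   S8   S8 
   S9    S10   S9   S9 
 * S10   S11  S10  S10 
   S11    S5  S11  S11 
(> = start, * = accepting)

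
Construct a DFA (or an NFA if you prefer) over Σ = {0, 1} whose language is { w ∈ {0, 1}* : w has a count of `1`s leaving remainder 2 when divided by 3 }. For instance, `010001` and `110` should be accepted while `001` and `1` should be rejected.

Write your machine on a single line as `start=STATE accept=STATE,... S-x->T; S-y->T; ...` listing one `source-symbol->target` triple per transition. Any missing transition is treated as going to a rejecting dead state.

start=A; accept=C; A-0->A; A-1->B; B-0->B; B-1->C; C-0->C; C-1->A

The only thing that matters is how many `1`s have appeared, reduced mod 3. Use one state per residue: A for 0, …, C for 2. Reading `1` moves to the next residue; anything else stays put. C is accepting.
3 states suffice.
       0  1 
>  A   A  B 
   B   B  C 
 * C   C  A 
(> = start, * = accepting)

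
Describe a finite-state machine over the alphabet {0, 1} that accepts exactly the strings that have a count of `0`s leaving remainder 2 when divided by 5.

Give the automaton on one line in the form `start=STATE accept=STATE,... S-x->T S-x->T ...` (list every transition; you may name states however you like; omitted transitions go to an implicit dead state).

start=A accept=C A-0->B A-1->A B-0->C B-1->B C-0->D C-1->C D-0->E D-1->D E-0->A E-1->E

The only thing that matters is how many `0`s have appeared, reduced mod 5. Use one state per residue: A for 0, …, E for 4. Reading `0` moves to the next residue; anything else stays put. C is accepting.
With 5 states:
       0  1 
>  A   B  A 
   B   C  B 
 * C   D  C 
   D   E  D 
   E   A  E 
(> = start, * = accepting)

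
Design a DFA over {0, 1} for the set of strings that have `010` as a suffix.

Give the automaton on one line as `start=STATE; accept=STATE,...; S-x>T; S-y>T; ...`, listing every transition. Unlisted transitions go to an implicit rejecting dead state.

Let each state record the length of the longest suffix of the input read so far that is also a prefix of `010`. B means the last symbol is `0`; C means the last 2 symbols are `01`; D means the last 3 symbols are `010`. Accept only at D, where the string currently ends in `010`.
With 4 states:
       0  1 
>  A   B  A 
   B   B  C 
   C   D  A 
 * D   B  C 
(> = start, * = accepting)

start=A; accept=D; A-0>B; A-1>A; B-0>B; B-1>C; C-0>D; C-1>A; D-0>B; D-1>C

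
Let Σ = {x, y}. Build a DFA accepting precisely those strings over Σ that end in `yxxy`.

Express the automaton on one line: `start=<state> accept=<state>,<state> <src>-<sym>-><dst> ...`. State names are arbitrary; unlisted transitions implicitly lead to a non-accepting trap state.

Remember how much of `yxxy` the current input suffix matches. State s0 means no match yet; s1 means the last symbol is `y`; s2 means the last 2 symbols are `yx`; s3 means the last 3 symbols are `yxx`; s4 means the last 4 symbols are `yxxy`. Only s4 accepts. On a mismatch, fall back to the longest proper suffix that is still a prefix of `yxxy`.
        x   y  
>  s0   s0  s1 
   s1   s2  s1 
   s2   s3  s1 
   s3   s0  s4 
 * s4   s2  s1 
(> = start, * = accepting)

start=s0 accept=s4 s0-x->s0 s0-y->s1 s1-x->s2 s1-y->s1 s2-x->s3 s2-y->s1 s3-x->s0 s3-y->s4 s4-x->s2 s4-y->s1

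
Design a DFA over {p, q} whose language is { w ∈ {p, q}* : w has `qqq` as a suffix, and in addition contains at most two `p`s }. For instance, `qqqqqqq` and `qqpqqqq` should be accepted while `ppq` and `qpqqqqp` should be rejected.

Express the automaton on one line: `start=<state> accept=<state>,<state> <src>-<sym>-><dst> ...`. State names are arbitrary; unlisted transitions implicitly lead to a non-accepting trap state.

Handle the two conditions separately and then intersect. One (4 states) tracks how much of the suffix `qqq` has currently been matched; the other (4 states) tracks the count of `p`s, saturating at 3. Each combined state is a pair, one component from each; accept when both components accept.
A 16-state machine:
       p  q 
>  A   B  C 
   B   D  E 
   C   B  F 
   D   G  H 
   E   D  I 
   F   B  J 
   G   G  K 
   H   G  L 
   I   D  M 
 * J   B  J 
   K   G  N 
   L   G  O 
 * M   D  M 
   N   G  P 
 * O   G  O 
   P   G  P 
(> = start, * = accepting)

start=A accept=J,M,O A-p->B A-q->C B-p->D B-q->E C-p->B C-q->F D-p->G D-q->H E-p->D E-q->I F-p->B F-q->J G-p->G G-q->K H-p->G H-q->L I-p->D I-q->M J-p->B J-q->J K-p->G K-q->N L-p->G L-q->O M-p->D M-q->M N-p->G N-q->P O-p->G O-q->O P-p->G P-q->P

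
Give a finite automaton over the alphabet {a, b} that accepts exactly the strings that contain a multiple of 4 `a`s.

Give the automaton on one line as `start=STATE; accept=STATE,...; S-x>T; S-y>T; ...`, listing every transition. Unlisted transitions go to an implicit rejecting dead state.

start=q0; accept=q0; q0-a>q1; q0-b>q0; q1-a>q2; q1-b>q1; q2-a>q3; q2-b>q2; q3-a>q0; q3-b>q3

The only thing that matters is how many `a`s have appeared, reduced mod 4. Use one state per residue: q0 for 0, …, q3 for 3. Reading `a` moves to the next residue; anything else stays put. q0 is accepting.
A 4-state machine:
        a   b  
>* q0   q1  q0 
   q1   q2  q1 
   q2   q3  q2 
   q3   q0  q3 
(> = start, * = accepting)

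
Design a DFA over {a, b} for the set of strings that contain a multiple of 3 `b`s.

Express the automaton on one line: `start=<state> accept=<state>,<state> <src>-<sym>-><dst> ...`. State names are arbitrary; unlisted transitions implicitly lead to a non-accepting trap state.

start=q0 accept=q0 q0-a->q0 q0-b->q1 q1-a->q1 q1-b->q2 q2-a->q2 q2-b->q0

The only thing that matters is how many `b`s have appeared, reduced mod 3. Use one state per residue: q0 for 0, …, q2 for 2. Reading `b` moves to the next residue; anything else stays put. q0 is accepting.
3 states suffice.
        a   b  
>* q0   q0  q1 
   q1   q1  q2 
   q2   q2  q0 
(> = start, * = accepting)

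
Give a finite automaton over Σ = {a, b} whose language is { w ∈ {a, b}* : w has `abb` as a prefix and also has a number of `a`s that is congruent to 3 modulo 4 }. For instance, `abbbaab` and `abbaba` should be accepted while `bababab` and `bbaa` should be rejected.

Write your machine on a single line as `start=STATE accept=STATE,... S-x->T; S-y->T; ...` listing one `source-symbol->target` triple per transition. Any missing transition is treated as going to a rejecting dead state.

start=q0; accept=q6; q0-a->q1; q0-b->q2; q1-a->q2; q1-b->q3; q2-a->q2; q2-b->q2; q3-a->q2; q3-b->q4; q4-a->q5; q4-b->q4; q5-a->q6; q5-b->q5; q6-a->q7; q6-b->q6; q7-a->q4; q7-b->q7

Build one automaton per condition and run them in lockstep. The first has 5 states tracking whether the input so far still matches the prefix `abb`; the second has 4 states tracking the count of `a`s modulo 4. A product state is a pair (one from each), accepting exactly when both do. After merging equivalent states the machine shrinks.
8 states suffice.
        a   b  
>  q0   q1  q2 
   q1   q2  q3 
   q2   q2  q2 
   q3   q2  q4 
   q4   q5  q4 
   q5   q6  q5 
 * q6   q7  q6 
   q7   q4  q7 
(> = start, * = accepting)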